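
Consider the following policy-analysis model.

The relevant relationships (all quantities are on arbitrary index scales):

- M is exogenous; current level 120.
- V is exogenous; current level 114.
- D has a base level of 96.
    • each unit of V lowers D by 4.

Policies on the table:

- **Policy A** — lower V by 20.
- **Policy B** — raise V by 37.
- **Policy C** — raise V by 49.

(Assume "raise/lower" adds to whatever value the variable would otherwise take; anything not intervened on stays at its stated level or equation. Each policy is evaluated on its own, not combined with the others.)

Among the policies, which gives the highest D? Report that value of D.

Policy A (V − 20):
  V = 114 − 20 = 94
  D = 96 − 4·94 = -280
Policy B (V + 37):
  V = 114 + 37 = 151
  D = 96 − 4·151 = -508
Policy C (V + 49):
  V = 114 + 49 = 163
  D = 96 − 4·163 = -556
Comparing — Policy A: D=-280, Policy B: D=-508, Policy C: D=-556. Highest is -280 (Policy A).

-280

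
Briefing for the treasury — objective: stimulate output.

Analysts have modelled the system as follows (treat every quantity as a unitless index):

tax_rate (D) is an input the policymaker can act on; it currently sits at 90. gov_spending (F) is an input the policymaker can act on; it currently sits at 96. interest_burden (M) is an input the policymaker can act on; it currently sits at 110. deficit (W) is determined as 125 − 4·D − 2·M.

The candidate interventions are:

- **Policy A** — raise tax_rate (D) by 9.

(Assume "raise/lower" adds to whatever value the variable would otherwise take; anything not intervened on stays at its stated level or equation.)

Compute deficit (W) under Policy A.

-491

Policy A (D + 9):
  D = 90 + 9 = 99
  M = 110
  W = 125 − 4·99 − 2·110 = -491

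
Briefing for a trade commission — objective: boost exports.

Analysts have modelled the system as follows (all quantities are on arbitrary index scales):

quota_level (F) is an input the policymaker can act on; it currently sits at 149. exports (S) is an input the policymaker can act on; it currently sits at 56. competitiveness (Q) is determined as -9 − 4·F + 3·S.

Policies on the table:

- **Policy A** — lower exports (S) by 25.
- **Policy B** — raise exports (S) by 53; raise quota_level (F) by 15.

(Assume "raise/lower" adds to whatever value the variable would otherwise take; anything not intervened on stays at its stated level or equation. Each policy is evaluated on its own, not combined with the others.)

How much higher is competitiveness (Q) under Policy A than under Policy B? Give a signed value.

Policy A (S − 25):
  F = 149
  S = 56 − 25 = 31
  Q = -9 − 4·149 + 3·31 = -512
Policy B (S + 53, F + 15):
  F = 149 + 15 = 164
  S = 56 + 53 = 109
  Q = -9 − 4·164 + 3·109 = -338
Q: -512 − (-338) = -174

-174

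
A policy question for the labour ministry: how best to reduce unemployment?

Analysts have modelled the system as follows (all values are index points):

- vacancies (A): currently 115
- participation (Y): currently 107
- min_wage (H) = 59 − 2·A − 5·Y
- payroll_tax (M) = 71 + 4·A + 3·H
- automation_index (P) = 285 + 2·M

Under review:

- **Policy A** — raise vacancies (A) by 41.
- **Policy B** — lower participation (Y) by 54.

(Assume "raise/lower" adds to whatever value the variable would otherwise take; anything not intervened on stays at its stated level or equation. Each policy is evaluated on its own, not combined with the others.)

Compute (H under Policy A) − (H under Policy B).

Policy A (A + 41):
  A = 115 + 41 = 156
  Y = 107
  H = 59 − 2·156 − 5·107 = -788
Policy B (Y − 54):
  A = 115
  Y = 107 − 54 = 53
  H = 59 − 2·115 − 5·53 = -436
H: -788 − (-436) = -352

-352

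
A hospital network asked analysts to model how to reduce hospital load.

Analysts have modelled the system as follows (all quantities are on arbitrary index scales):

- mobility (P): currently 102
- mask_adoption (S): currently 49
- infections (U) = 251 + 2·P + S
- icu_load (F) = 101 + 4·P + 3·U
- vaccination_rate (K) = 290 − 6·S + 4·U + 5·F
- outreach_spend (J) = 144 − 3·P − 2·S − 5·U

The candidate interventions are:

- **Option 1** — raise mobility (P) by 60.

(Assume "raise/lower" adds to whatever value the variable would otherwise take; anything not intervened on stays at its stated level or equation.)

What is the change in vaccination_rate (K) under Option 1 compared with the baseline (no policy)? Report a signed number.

Baseline:
  P = 102
  S = 49
  U = 251 + 2·102 + 49 = 504
  F = 101 + 4·102 + 3·504 = 2021
  K = 290 − 6·49 + 4·504 + 5·2021 = 12117
Option 1 (P + 60):
  P = 102 + 60 = 162
  S = 49
  U = 251 + 2·162 + 49 = 624
  F = 101 + 4·162 + 3·624 = 2621
  K = 290 − 6·49 + 4·624 + 5·2621 = 15597
Change in K: 15597 − 12117 = 3480

3480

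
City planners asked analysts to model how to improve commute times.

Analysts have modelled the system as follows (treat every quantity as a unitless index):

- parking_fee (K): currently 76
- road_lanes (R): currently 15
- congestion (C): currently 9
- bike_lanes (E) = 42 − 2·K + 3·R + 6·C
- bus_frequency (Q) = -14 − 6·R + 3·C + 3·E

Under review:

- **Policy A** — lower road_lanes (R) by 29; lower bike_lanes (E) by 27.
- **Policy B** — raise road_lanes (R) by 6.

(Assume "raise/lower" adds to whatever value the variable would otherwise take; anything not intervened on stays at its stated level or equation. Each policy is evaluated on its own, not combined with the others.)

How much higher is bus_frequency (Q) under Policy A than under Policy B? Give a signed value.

Policy A (R − 29, E − 27):
  K = 76
  R = 15 − 29 = -14
  C = 9
  E = 42 − 2·76 + 3·(-14) + 6·9 (−27 from intervention) = -125
  Q = -14 − 6·(-14) + 3·9 + 3·(-125) = -278
Policy B (R + 6):
  K = 76
  R = 15 + 6 = 21
  C = 9
  E = 42 − 2·76 + 3·21 + 6·9 = 7
  Q = -14 − 6·21 + 3·9 + 3·7 = -92
Q: -278 − (-92) = -186

-186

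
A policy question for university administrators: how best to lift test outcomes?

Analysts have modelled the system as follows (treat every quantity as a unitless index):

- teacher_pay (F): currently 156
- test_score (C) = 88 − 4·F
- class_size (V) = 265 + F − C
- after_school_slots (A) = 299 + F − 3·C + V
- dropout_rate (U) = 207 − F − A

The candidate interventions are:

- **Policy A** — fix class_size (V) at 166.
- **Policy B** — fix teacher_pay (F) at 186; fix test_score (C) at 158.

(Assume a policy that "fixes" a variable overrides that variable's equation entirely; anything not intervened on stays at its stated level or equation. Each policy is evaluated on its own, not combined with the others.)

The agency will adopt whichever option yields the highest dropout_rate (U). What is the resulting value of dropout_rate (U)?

-283

Policy A (V := 166):
  F = 156
  C = 88 − 4·156 = -536
  V = 166
  A = 299 + 156 − 3·(-536) + 166 = 2229
  U = 207 − 156 − 2229 = -2178
Policy B (F := 186, C := 158):
  F = 186
  C = 158
  V = 265 + 186 − 158 = 293
  A = 299 + 186 − 3·158 + 293 = 304
  U = 207 − 186 − 304 = -283
Comparing — Policy A: U=-2178, Policy B: U=-283. Highest is -283 (Policy B).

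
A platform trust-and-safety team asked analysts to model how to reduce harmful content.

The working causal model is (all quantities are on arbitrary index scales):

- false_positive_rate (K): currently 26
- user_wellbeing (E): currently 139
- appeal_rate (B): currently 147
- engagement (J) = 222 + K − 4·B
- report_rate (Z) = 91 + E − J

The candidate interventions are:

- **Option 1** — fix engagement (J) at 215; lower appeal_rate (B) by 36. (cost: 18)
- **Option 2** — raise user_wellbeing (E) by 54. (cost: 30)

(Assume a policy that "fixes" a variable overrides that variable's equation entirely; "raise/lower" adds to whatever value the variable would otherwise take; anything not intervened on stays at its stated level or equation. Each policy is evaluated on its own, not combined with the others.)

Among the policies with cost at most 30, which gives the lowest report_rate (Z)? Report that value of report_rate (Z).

Option 1 (J := 215, B − 36):
  K = 26
  E = 139
  B = 147 − 36 = 111
  J = 215
  Z = 91 + 139 − 215 = 15
Option 2 (E + 54):
  K = 26
  E = 139 + 54 = 193
  B = 147
  J = 222 + 26 − 4·147 = -340
  Z = 91 + 193 − (-340) = 624
Comparing — Option 1: Z=15, Option 2: Z=624. Lowest is 15 (Option 1).

15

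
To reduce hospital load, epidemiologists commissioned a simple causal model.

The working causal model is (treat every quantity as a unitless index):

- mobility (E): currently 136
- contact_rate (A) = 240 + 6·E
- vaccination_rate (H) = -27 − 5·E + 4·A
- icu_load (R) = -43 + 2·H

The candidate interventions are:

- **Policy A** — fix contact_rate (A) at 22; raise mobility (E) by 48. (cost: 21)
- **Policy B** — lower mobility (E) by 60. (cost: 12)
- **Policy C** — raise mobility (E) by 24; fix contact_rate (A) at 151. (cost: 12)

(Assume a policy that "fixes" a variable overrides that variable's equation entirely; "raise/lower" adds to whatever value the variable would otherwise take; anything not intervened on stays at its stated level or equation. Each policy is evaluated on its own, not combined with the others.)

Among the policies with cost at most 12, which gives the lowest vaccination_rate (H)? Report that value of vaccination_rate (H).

Policy B (E − 60):
  E = 136 − 60 = 76
  A = 240 + 6·76 = 696
  H = -27 − 5·76 + 4·696 = 2377
Policy C (E + 24, A := 151):
  E = 136 + 24 = 160
  A = 151
  H = -27 − 5·160 + 4·151 = -223
Comparing — Policy B: H=2377, Policy C: H=-223. Lowest is -223 (Policy C).

-223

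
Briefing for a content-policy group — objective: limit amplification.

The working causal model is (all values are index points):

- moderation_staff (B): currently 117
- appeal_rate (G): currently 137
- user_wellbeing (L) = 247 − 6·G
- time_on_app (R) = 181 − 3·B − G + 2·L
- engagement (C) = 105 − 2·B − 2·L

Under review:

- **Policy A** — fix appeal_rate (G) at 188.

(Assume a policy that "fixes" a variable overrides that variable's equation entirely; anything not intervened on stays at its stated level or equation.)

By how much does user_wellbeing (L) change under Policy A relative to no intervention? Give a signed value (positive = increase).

-306

Baseline:
  G = 137
  L = 247 − 6·137 = -575
Policy A (G := 188):
  G = 188
  L = 247 − 6·188 = -881
Change in L: -881 − (-575) = -306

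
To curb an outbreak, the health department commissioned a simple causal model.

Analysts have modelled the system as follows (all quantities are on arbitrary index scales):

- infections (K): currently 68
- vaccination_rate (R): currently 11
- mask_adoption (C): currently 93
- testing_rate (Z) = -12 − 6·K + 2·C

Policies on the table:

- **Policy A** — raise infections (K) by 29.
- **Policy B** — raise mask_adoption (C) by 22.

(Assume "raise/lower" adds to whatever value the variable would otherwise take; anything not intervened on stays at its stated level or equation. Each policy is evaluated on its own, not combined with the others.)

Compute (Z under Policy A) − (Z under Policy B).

-218

Policy A (K + 29):
  K = 68 + 29 = 97
  C = 93
  Z = -12 − 6·97 + 2·93 = -408
Policy B (C + 22):
  K = 68
  C = 93 + 22 = 115
  Z = -12 − 6·68 + 2·115 = -190
Z: -408 − (-190) = -218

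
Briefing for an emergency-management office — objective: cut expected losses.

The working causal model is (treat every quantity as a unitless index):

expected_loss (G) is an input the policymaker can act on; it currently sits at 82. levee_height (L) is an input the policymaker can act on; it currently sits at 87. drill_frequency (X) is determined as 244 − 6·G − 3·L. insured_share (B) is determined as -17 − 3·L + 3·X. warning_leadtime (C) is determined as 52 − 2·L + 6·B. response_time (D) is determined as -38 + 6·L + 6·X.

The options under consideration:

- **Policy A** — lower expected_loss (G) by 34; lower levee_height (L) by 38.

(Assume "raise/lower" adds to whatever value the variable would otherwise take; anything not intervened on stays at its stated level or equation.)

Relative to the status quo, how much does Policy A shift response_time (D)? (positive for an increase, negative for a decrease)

Baseline:
  G = 82
  L = 87
  X = 244 − 6·82 − 3·87 = -509
  D = -38 + 6·87 + 6·(-509) = -2570
Policy A (G − 34, L − 38):
  G = 82 − 34 = 48
  L = 87 − 38 = 49
  X = 244 − 6·48 − 3·49 = -191
  D = -38 + 6·49 + 6·(-191) = -890
Change in D: -890 − (-2570) = 1680

1680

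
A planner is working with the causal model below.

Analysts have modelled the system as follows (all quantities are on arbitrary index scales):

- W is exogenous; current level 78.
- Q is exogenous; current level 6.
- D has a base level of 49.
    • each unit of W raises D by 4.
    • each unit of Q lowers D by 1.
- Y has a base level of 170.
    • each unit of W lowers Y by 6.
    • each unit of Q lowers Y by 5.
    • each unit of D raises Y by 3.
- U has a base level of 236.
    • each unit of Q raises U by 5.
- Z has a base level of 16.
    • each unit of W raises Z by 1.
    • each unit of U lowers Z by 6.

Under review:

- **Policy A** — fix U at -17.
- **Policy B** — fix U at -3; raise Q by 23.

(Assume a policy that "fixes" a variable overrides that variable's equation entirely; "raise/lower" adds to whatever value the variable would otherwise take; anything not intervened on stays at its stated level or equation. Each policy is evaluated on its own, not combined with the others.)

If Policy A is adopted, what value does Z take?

196

Policy A (U := -17):
  W = 78
  Q = 6
  U = -17
  Z = 16 + 78 − 6·(-17) = 196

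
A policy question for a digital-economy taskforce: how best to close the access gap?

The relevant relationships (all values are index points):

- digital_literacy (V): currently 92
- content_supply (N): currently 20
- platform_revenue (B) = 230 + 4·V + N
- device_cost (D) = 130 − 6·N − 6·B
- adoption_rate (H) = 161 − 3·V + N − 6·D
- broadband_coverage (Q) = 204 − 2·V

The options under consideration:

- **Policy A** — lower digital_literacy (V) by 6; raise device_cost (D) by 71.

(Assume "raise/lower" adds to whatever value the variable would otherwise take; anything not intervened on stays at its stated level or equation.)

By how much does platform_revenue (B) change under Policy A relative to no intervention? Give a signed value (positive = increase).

-24

Baseline:
  V = 92
  N = 20
  B = 230 + 4·92 + 20 = 618
Policy A (V − 6, D + 71):
  V = 92 − 6 = 86
  N = 20
  B = 230 + 4·86 + 20 = 594
Change in B: 594 − 618 = -24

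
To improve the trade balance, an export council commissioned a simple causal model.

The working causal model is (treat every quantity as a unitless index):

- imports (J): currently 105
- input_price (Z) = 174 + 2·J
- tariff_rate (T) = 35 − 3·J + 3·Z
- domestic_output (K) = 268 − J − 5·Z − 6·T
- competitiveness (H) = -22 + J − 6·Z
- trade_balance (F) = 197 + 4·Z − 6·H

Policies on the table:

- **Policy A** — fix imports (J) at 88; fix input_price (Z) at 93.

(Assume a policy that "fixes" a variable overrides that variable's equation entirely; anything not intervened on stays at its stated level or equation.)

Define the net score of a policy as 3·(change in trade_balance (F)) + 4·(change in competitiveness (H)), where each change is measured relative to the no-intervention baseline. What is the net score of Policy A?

Baseline:
  J = 105
  Z = 174 + 2·105 = 384
  H = -22 + 105 − 6·384 = -2221
  F = 197 + 4·384 − 6·(-2221) = 15059
Policy A (J := 88, Z := 93):
  J = 88
  Z = 93
  H = -22 + 88 − 6·93 = -492
  F = 197 + 4·93 − 6·(-492) = 3521
ΔF = 3521 − 15059 = -11538; ΔH = -492 − (-2221) = 1729
Score = 3·(-11538) + 4·1729 = -27698

-27698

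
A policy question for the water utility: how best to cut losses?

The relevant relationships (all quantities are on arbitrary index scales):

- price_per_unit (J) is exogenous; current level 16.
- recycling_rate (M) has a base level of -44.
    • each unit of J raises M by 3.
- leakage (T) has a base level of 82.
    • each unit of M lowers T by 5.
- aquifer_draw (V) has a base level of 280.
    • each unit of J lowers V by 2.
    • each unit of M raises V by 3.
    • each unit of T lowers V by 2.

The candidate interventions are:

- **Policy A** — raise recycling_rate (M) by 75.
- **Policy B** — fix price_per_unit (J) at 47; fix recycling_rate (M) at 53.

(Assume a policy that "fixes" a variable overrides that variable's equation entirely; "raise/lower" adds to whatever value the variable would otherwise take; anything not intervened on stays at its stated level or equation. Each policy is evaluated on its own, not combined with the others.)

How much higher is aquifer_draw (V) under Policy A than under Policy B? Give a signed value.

Policy A (M + 75):
  J = 16
  M = -44 + 3·16 (+75 from intervention) = 79
  T = 82 − 5·79 = -313
  V = 280 − 2·16 + 3·79 − 2·(-313) = 1111
Policy B (J := 47, M := 53):
  J = 47
  M = 53
  T = 82 − 5·53 = -183
  V = 280 − 2·47 + 3·53 − 2·(-183) = 711
V: 1111 − 711 = 400

400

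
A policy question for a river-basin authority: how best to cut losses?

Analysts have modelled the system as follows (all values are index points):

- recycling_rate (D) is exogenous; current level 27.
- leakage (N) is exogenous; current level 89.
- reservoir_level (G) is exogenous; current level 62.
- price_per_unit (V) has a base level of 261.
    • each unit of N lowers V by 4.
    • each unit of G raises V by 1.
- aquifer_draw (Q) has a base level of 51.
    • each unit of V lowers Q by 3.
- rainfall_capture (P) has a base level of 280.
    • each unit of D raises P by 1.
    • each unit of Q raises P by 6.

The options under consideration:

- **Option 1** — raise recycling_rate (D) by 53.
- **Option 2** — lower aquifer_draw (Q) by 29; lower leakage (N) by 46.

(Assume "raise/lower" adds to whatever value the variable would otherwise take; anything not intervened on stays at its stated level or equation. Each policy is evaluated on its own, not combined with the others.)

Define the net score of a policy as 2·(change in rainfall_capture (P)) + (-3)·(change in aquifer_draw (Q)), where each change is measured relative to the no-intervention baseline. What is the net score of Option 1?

Baseline:
  D = 27
  N = 89
  G = 62
  V = 261 − 4·89 + 62 = -33
  Q = 51 − 3·(-33) = 150
  P = 280 + 27 + 6·150 = 1207
Option 1 (D + 53):
  D = 27 + 53 = 80
  N = 89
  G = 62
  V = 261 − 4·89 + 62 = -33
  Q = 51 − 3·(-33) = 150
  P = 280 + 80 + 6·150 = 1260
ΔP = 1260 − 1207 = 53; ΔQ = 150 − 150 = 0
Score = 2·53 + (-3)·0 = 106

106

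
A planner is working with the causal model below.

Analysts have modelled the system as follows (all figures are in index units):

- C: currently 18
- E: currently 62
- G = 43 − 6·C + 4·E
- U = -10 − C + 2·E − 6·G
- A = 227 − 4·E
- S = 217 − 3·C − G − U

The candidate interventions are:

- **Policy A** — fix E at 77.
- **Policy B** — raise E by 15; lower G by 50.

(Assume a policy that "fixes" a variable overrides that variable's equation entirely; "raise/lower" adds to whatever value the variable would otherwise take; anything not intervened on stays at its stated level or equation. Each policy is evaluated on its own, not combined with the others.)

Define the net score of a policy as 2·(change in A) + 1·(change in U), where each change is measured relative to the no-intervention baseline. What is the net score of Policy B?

Baseline:
  C = 18
  E = 62
  G = 43 − 6·18 + 4·62 = 183
  U = -10 − 18 + 2·62 − 6·183 = -1002
  A = 227 − 4·62 = -21
Policy B (E + 15, G − 50):
  C = 18
  E = 62 + 15 = 77
  G = 43 − 6·18 + 4·77 (−50 from intervention) = 193
  U = -10 − 18 + 2·77 − 6·193 = -1032
  A = 227 − 4·77 = -81
ΔA = -81 − (-21) = -60; ΔU = -1032 − (-1002) = -30
Score = 2·(-60) + 1·(-30) = -150

-150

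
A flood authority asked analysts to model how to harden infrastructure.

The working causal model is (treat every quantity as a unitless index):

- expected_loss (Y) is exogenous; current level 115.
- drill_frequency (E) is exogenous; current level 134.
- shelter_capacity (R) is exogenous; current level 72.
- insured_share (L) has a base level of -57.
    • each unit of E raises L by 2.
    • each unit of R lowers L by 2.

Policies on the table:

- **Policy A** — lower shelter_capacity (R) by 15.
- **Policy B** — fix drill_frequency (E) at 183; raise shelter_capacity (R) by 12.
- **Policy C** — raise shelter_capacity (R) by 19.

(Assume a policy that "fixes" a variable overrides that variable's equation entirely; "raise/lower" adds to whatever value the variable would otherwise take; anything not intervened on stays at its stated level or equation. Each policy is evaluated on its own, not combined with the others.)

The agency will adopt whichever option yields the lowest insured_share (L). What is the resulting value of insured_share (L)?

Policy A (R − 15):
  E = 134
  R = 72 − 15 = 57
  L = -57 + 2·134 − 2·57 = 97
Policy B (E := 183, R + 12):
  E = 183
  R = 72 + 12 = 84
  L = -57 + 2·183 − 2·84 = 141
Policy C (R + 19):
  E = 134
  R = 72 + 19 = 91
  L = -57 + 2·134 − 2·91 = 29
Comparing — Policy A: L=97, Policy B: L=141, Policy C: L=29. Lowest is 29 (Policy C).

29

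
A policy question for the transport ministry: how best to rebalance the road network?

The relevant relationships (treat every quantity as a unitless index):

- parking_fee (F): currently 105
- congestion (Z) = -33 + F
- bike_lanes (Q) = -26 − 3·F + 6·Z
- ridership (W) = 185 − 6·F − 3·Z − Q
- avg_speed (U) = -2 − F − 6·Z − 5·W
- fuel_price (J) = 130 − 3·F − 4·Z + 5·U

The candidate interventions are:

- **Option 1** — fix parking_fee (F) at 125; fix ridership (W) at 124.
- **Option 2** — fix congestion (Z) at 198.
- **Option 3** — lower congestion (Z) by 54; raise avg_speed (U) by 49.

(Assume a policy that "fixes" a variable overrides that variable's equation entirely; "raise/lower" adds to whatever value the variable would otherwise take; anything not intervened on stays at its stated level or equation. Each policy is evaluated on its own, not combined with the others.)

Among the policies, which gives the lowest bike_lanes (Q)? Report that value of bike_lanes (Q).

-233

Option 1 (F := 125, W := 124):
  F = 125
  Z = -33 + 125 = 92
  Q = -26 − 3·125 + 6·92 = 151
Option 2 (Z := 198):
  F = 105
  Z = 198
  Q = -26 − 3·105 + 6·198 = 847
Option 3 (Z − 54, U + 49):
  F = 105
  Z = -33 + 105 (−54 from intervention) = 18
  Q = -26 − 3·105 + 6·18 = -233
Comparing — Option 1: Q=151, Option 2: Q=847, Option 3: Q=-233. Lowest is -233 (Option 3).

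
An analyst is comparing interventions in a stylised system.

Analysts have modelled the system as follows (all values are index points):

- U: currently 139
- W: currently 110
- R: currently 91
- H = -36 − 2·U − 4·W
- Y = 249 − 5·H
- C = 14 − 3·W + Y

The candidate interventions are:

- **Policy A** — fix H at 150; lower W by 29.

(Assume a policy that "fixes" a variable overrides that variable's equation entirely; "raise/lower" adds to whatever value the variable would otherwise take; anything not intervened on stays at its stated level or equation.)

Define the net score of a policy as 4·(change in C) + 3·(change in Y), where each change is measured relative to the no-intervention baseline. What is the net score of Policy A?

-31292

Baseline:
  U = 139
  W = 110
  H = -36 − 2·139 − 4·110 = -754
  Y = 249 − 5·(-754) = 4019
  C = 14 − 3·110 + 4019 = 3703
Policy A (H := 150, W − 29):
  U = 139
  W = 110 − 29 = 81
  H = 150
  Y = 249 − 5·150 = -501
  C = 14 − 3·81 + (-501) = -730
ΔC = -730 − 3703 = -4433; ΔY = -501 − 4019 = -4520
Score = 4·(-4433) + 3·(-4520) = -31292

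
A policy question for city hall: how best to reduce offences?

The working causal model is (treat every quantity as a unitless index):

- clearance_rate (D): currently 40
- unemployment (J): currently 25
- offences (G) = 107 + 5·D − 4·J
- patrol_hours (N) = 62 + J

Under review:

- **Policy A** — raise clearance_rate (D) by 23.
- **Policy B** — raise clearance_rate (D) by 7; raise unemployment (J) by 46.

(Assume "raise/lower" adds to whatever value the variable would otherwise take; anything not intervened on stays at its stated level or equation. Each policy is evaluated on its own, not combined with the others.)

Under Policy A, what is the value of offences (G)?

322

Policy A (D + 23):
  D = 40 + 23 = 63
  J = 25
  G = 107 + 5·63 − 4·25 = 322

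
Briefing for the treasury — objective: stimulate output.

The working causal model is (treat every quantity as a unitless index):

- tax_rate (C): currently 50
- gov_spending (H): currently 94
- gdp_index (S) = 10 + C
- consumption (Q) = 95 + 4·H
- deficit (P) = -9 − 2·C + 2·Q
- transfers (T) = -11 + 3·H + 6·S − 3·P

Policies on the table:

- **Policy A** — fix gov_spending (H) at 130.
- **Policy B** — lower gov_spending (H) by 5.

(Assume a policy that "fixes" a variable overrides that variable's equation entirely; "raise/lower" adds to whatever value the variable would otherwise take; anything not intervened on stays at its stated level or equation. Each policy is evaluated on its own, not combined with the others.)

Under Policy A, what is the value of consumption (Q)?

615

Policy A (H := 130):
  H = 130
  Q = 95 + 4·130 = 615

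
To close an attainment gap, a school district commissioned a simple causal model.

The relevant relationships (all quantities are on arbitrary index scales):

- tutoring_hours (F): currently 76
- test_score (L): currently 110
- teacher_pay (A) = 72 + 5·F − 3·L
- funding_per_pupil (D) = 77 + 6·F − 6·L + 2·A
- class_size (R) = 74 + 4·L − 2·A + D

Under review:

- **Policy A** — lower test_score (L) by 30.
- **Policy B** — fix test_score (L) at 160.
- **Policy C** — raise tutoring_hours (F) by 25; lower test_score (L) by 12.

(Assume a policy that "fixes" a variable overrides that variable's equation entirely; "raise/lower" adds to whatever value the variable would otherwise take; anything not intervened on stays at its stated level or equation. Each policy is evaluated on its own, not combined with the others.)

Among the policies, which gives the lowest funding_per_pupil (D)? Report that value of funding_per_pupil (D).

Policy A (L − 30):
  F = 76
  L = 110 − 30 = 80
  A = 72 + 5·76 − 3·80 = 212
  D = 77 + 6·76 − 6·80 + 2·212 = 477
Policy B (L := 160):
  F = 76
  L = 160
  A = 72 + 5·76 − 3·160 = -28
  D = 77 + 6·76 − 6·160 + 2·(-28) = -483
Policy C (F + 25, L − 12):
  F = 76 + 25 = 101
  L = 110 − 12 = 98
  A = 72 + 5·101 − 3·98 = 283
  D = 77 + 6·101 − 6·98 + 2·283 = 661
Comparing — Policy A: D=477, Policy B: D=-483, Policy C: D=661. Lowest is -483 (Policy B).

-483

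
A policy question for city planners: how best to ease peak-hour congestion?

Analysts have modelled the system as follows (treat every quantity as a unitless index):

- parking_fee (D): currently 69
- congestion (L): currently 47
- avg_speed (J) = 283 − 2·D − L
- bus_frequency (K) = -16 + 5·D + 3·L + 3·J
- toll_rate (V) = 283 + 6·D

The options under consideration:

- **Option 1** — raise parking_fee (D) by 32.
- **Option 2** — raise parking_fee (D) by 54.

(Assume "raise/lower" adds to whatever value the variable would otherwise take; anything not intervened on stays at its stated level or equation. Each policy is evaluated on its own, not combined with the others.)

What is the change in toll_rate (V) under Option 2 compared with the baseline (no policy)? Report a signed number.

Baseline:
  D = 69
  V = 283 + 6·69 = 697
Option 2 (D + 54):
  D = 69 + 54 = 123
  V = 283 + 6·123 = 1021
Change in V: 1021 − 697 = 324

324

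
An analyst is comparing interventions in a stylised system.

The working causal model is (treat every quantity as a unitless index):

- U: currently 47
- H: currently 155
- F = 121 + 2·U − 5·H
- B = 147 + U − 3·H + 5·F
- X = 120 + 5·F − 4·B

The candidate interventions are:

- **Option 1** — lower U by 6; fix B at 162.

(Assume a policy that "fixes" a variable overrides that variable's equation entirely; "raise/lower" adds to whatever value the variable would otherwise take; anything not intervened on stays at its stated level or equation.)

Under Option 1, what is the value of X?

Option 1 (U − 6, B := 162):
  U = 47 − 6 = 41
  H = 155
  F = 121 + 2·41 − 5·155 = -572
  B = 162
  X = 120 + 5·(-572) − 4·162 = -3388

-3388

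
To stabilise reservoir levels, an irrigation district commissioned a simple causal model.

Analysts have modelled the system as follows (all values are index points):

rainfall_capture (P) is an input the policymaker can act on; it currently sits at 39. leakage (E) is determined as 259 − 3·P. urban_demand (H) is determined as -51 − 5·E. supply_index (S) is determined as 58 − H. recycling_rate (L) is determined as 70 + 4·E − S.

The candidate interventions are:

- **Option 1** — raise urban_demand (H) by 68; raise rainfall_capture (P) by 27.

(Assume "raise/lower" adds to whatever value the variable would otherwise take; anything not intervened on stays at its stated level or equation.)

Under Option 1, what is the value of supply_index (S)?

Option 1 (H + 68, P + 27):
  P = 39 + 27 = 66
  E = 259 − 3·66 = 61
  H = -51 − 5·61 (+68 from intervention) = -288
  S = 58 − (-288) = 346

346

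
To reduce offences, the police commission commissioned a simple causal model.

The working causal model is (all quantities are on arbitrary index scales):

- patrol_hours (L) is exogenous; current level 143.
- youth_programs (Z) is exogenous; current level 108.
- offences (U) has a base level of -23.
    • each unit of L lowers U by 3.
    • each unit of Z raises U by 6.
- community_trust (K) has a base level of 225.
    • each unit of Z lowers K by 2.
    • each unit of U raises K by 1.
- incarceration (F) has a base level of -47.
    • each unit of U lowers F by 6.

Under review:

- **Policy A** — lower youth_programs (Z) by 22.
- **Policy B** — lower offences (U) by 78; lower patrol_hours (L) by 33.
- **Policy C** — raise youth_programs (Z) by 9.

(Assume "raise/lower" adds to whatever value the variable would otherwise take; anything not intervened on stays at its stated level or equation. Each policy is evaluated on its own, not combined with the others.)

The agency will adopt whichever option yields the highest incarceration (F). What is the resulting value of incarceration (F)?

Policy A (Z − 22):
  L = 143
  Z = 108 − 22 = 86
  U = -23 − 3·143 + 6·86 = 64
  F = -47 − 6·64 = -431
Policy B (U − 78, L − 33):
  L = 143 − 33 = 110
  Z = 108
  U = -23 − 3·110 + 6·108 (−78 from intervention) = 217
  F = -47 − 6·217 = -1349
Policy C (Z + 9):
  L = 143
  Z = 108 + 9 = 117
  U = -23 − 3·143 + 6·117 = 250
  F = -47 − 6·250 = -1547
Comparing — Policy A: F=-431, Policy B: F=-1349, Policy C: F=-1547. Highest is -431 (Policy A).

-431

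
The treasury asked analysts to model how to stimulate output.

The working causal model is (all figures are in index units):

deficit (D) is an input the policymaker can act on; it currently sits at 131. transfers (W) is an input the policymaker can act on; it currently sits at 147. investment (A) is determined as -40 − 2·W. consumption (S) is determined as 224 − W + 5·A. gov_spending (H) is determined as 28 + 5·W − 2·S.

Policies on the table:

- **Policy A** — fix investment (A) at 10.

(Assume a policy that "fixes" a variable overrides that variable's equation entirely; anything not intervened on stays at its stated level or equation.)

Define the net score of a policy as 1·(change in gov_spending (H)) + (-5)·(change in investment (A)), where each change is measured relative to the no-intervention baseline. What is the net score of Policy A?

Baseline:
  W = 147
  A = -40 − 2·147 = -334
  S = 224 − 147 + 5·(-334) = -1593
  H = 28 + 5·147 − 2·(-1593) = 3949
Policy A (A := 10):
  W = 147
  A = 10
  S = 224 − 147 + 5·10 = 127
  H = 28 + 5·147 − 2·127 = 509
ΔH = 509 − 3949 = -3440; ΔA = 10 − (-334) = 344
Score = 1·(-3440) + (-5)·344 = -5160

-5160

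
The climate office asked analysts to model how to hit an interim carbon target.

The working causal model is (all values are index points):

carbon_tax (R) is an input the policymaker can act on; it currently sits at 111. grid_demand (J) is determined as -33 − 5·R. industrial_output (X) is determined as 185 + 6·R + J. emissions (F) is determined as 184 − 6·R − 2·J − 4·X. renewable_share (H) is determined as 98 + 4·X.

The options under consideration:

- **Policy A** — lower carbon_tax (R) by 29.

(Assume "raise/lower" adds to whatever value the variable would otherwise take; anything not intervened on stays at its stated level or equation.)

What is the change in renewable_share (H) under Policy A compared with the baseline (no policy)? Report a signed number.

Baseline:
  R = 111
  J = -33 − 5·111 = -588
  X = 185 + 6·111 + (-588) = 263
  H = 98 + 4·263 = 1150
Policy A (R − 29):
  R = 111 − 29 = 82
  J = -33 − 5·82 = -443
  X = 185 + 6·82 + (-443) = 234
  H = 98 + 4·234 = 1034
Change in H: 1034 − 1150 = -116

-116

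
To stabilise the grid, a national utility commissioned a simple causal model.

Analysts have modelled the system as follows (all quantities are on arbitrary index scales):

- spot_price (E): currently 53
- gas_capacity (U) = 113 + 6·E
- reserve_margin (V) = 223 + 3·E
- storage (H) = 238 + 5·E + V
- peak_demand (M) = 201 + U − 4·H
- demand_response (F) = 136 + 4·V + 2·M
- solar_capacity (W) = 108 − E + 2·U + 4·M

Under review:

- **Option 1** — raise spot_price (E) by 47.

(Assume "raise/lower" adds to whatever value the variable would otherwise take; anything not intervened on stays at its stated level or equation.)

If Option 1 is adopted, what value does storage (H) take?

1261

Option 1 (E + 47):
  E = 53 + 47 = 100
  V = 223 + 3·100 = 523
  H = 238 + 5·100 + 523 = 1261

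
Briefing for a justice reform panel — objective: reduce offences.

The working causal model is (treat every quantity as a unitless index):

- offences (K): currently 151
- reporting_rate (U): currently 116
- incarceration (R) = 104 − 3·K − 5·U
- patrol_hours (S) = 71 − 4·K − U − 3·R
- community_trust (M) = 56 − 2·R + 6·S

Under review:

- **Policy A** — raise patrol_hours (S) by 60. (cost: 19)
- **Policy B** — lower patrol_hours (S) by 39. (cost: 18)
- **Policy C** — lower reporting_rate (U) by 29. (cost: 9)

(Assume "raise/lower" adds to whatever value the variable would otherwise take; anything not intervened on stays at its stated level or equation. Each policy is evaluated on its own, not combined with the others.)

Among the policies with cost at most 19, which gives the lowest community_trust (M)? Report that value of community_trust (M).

Policy A (S + 60):
  K = 151
  U = 116
  R = 104 − 3·151 − 5·116 = -929
  S = 71 − 4·151 − 116 − 3·(-929) (+60 from intervention) = 2198
  M = 56 − 2·(-929) + 6·2198 = 15102
Policy B (S − 39):
  K = 151
  U = 116
  R = 104 − 3·151 − 5·116 = -929
  S = 71 − 4·151 − 116 − 3·(-929) (−39 from intervention) = 2099
  M = 56 − 2·(-929) + 6·2099 = 14508
Policy C (U − 29):
  K = 151
  U = 116 − 29 = 87
  R = 104 − 3·151 − 5·87 = -784
  S = 71 − 4·151 − 87 − 3·(-784) = 1732
  M = 56 − 2·(-784) + 6·1732 = 12016
Comparing — Policy A: M=15102, Policy B: M=14508, Policy C: M=12016. Lowest is 12016 (Policy C).

12016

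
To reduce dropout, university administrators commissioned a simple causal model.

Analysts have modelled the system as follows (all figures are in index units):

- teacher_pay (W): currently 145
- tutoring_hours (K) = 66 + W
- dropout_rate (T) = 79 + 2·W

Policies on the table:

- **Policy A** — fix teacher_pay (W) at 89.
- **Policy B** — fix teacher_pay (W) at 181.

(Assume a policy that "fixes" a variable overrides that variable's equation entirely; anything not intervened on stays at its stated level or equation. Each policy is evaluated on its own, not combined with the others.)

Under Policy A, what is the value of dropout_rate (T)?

Policy A (W := 89):
  W = 89
  T = 79 + 2·89 = 257

257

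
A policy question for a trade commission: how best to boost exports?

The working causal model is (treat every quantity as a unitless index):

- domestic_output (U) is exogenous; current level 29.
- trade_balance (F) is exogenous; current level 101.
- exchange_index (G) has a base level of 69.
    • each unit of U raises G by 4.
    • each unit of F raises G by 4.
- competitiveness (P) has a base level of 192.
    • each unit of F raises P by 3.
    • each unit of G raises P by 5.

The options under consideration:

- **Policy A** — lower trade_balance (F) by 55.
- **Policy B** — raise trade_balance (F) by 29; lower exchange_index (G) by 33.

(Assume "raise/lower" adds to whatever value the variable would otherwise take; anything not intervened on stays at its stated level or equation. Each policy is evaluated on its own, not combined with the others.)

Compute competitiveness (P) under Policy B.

Policy B (F + 29, G − 33):
  U = 29
  F = 101 + 29 = 130
  G = 69 + 4·29 + 4·130 (−33 from intervention) = 672
  P = 192 + 3·130 + 5·672 = 3942

3942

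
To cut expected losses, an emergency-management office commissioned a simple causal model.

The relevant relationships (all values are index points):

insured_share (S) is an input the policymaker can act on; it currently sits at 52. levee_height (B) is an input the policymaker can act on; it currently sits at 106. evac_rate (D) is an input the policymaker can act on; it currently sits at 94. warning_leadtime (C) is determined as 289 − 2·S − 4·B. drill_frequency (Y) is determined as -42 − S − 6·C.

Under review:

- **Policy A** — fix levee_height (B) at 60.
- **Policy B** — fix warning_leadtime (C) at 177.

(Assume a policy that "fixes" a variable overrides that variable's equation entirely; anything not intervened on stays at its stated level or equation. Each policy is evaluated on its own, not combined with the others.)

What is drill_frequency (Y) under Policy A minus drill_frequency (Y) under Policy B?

Policy A (B := 60):
  S = 52
  B = 60
  C = 289 − 2·52 − 4·60 = -55
  Y = -42 − 52 − 6·(-55) = 236
Policy B (C := 177):
  S = 52
  B = 106
  C = 177
  Y = -42 − 52 − 6·177 = -1156
Y: 236 − (-1156) = 1392

1392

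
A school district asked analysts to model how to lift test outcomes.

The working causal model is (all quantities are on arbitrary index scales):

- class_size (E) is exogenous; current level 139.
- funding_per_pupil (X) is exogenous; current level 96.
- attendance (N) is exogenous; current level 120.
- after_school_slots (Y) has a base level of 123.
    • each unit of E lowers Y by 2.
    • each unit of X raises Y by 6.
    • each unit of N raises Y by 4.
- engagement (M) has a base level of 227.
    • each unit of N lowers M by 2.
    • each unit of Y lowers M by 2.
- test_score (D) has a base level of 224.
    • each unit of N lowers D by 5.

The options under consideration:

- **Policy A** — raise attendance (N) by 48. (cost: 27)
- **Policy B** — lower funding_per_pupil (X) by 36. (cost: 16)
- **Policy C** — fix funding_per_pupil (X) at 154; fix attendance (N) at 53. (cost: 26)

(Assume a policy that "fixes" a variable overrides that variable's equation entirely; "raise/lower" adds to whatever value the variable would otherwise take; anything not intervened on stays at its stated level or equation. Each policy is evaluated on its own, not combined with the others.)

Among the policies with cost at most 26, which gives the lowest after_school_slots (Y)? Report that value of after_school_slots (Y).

685

Policy B (X − 36):
  E = 139
  X = 96 − 36 = 60
  N = 120
  Y = 123 − 2·139 + 6·60 + 4·120 = 685
Policy C (X := 154, N := 53):
  E = 139
  X = 154
  N = 53
  Y = 123 − 2·139 + 6·154 + 4·53 = 981
Comparing — Policy B: Y=685, Policy C: Y=981. Lowest is 685 (Policy B).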